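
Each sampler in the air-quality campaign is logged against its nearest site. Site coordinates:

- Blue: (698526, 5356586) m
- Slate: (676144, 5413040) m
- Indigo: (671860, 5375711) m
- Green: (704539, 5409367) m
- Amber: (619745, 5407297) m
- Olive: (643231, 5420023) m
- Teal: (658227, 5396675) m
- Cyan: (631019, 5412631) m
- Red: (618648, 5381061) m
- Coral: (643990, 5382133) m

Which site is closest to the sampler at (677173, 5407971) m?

Slate

Squared distances to each site:
Blue: 3096368834.000; Slate: 26753602.000; Indigo: 1068935569.000; Green: 750846772.000; Amber: 3298429460.000; Olive: 1297310068.000; Teal: 486550532.000; Cyan: 2151907316.000; Red: 4149323725.000; Coral: 1768713733.000.
Minimum at Slate.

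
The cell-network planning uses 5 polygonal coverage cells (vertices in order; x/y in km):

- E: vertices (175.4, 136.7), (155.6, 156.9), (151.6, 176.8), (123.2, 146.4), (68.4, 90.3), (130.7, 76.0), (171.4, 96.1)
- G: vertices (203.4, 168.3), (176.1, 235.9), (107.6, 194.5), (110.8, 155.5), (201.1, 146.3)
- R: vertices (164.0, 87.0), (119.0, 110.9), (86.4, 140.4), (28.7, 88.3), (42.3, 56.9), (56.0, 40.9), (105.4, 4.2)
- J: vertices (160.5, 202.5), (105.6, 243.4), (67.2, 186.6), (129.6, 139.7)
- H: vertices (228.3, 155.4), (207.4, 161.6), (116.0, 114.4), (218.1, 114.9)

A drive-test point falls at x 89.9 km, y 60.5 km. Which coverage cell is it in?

Cast a ray rightward from (89.9, 60.5). For each polygon, the edges (by vertex number in listed order) whose endpoints lie on opposite sides of y = 60.5, where each meets that height, and whether that is right or left of the point:
E: no edge straddles that height → 0 crossings.
G: no edge straddles that height → 0 crossings.
R: 4–5 at x≈40.74 (left), 7–1 at x≈145.25 (right) → 1 crossing.
J: no edge straddles that height → 0 crossings.
H: no edge straddles that height → 0 crossings.
Only R has an odd count, so the point is inside R.

R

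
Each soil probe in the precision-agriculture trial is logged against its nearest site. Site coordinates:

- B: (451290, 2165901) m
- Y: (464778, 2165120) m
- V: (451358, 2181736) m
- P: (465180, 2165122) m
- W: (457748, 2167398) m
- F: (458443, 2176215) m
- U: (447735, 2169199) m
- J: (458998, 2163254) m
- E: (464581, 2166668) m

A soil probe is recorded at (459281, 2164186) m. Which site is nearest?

J

Squared distances to each site:
B: 66797306.000; Y: 31089365.000; V: 370776429.000; P: 35674297.000; W: 12667033.000; F: 145399085.000; U: 158440285.000; J: 948713.000; E: 34250324.000.
Minimum at J.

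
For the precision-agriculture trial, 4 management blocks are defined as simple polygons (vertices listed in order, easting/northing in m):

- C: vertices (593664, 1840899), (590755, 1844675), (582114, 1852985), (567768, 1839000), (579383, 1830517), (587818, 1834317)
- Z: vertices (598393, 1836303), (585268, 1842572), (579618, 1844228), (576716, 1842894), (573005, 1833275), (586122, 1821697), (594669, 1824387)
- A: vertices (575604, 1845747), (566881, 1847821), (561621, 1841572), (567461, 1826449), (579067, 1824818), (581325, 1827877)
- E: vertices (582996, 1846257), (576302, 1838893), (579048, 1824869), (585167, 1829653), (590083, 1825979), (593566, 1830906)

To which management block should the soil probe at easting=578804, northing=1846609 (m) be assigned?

C

Cast a ray rightward from (578804, 1846609). For each polygon, the edges (by vertex number in listed order) whose endpoints lie on opposite sides of northing = 1846609, where each meets that height, and whether that is right or left of the point:
C: 2–3 at easting≈588744.0 (right), 3–4 at easting≈575573.4 (left) → 1 crossing.
Z: no edge straddles that height → 0 crossings.
A: 1–2 at easting≈571978.5 (left), 2–3 at easting≈565860.8 (left) → 0 crossings.
E: no edge straddles that height → 0 crossings.
Only C has an odd count, so the point is inside C.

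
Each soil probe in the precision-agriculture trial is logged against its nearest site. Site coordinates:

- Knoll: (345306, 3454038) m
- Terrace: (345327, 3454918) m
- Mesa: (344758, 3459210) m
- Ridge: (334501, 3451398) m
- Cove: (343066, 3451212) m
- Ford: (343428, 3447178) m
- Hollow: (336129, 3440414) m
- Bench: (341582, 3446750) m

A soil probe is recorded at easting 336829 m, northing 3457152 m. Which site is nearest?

Squared distances to each site:
Knoll: 81556525.000; Terrace: 77206760.000; Mesa: 67104405.000; Ridge: 38528100.000; Cove: 74183769.000; Ford: 143027477.000; Hollow: 280650644.000; Bench: 130792613.000.
Minimum at Ridge.

Ridge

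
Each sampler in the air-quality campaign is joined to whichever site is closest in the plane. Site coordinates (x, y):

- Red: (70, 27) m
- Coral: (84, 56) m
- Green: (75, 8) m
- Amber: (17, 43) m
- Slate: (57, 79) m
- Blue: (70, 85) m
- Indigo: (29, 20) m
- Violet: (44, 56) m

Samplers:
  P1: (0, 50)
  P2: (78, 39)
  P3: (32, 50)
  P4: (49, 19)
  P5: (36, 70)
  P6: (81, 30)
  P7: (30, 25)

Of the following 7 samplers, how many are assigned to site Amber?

1

P1 → Amber
P2 → Red
P3 → Violet
P4 → Indigo
P5 → Violet
P6 → Red
P7 → Indigo
1 of the 7 goes to Amber.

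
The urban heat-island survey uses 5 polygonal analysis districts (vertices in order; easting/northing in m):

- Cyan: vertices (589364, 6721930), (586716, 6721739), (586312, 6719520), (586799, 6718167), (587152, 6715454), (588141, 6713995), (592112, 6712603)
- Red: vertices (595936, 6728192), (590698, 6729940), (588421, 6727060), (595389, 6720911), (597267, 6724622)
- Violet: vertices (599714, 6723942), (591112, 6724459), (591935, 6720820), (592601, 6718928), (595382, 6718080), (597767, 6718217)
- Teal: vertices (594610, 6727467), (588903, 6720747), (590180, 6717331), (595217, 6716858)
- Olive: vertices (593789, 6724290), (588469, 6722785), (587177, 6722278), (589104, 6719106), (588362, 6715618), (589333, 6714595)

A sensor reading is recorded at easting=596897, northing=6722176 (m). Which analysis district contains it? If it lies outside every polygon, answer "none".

Violet

Cast a ray rightward from (596897, 6722176). For each polygon, the edges (by vertex number in listed order) whose endpoints lie on opposite sides of northing = 6722176, where each meets that height, and whether that is right or left of the point:
Cyan: no edge straddles that height → 0 crossings.
Red: 3–4 at easting≈593955.5 (left), 4–5 at easting≈596029.2 (left) → 0 crossings.
Violet: 2–3 at easting≈591628.3 (left), 6–1 at easting≈599113.4 (right) → 1 crossing.
Teal: 1–2 at easting≈590116.6 (left), 4–1 at easting≈594912.7 (left) → 0 crossings.
Olive: 3–4 at easting≈587239.0 (left), 6–1 at easting≈592817.4 (left) → 0 crossings.
Only Violet has an odd count, so the point is inside Violet.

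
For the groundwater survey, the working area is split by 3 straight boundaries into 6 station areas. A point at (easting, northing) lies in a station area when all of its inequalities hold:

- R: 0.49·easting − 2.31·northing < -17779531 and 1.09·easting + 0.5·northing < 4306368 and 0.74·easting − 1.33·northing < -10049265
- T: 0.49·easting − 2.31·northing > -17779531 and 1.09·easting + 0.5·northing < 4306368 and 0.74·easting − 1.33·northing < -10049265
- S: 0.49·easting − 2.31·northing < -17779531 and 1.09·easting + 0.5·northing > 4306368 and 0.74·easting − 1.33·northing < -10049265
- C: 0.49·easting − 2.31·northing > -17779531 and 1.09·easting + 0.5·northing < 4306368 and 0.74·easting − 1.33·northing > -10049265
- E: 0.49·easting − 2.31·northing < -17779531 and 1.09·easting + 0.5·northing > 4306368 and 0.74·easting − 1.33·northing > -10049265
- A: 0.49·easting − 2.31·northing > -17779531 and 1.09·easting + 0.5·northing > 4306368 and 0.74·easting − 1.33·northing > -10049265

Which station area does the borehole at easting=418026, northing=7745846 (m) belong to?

A

0.49·418026 − 2.31·7745846 = -17688071.520, which is > -17779531
1.09·418026 + 0.5·7745846 = 4328571.340, which is > 4306368
0.74·418026 − 1.33·7745846 = -9992635.940, which is > -10049265
This sign pattern matches A.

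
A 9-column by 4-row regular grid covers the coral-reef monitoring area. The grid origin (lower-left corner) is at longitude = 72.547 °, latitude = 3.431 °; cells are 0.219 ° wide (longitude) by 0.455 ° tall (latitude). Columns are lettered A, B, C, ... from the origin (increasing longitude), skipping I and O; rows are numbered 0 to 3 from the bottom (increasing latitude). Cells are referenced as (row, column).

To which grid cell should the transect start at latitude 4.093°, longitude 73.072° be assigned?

(1, C)

Column index: ⌊(73.072 − 72.547) / 0.219⌋ = ⌊2.397⌋ = 2 → column C
Row offset from origin: ⌊(4.093 − 3.431) / 0.455⌋ = ⌊1.455⌋ = 1 → row 1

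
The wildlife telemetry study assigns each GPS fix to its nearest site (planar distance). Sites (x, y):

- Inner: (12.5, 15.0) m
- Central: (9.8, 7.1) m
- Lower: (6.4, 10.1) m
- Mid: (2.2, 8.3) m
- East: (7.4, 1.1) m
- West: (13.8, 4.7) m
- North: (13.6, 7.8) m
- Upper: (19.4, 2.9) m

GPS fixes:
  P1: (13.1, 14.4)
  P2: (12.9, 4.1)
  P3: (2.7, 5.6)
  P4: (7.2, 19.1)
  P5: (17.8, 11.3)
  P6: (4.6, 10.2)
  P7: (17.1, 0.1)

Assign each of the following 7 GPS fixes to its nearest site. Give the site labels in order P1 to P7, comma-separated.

Inner, West, Mid, Inner, North, Lower, Upper

P1 → Inner (d²=0.72)
P2 → West (d²=1.17)
P3 → Mid (d²=7.54)
P4 → Inner (d²=44.90)
P5 → North (d²=29.89)
P6 → Lower (d²=3.25)
P7 → Upper (d²=13.13)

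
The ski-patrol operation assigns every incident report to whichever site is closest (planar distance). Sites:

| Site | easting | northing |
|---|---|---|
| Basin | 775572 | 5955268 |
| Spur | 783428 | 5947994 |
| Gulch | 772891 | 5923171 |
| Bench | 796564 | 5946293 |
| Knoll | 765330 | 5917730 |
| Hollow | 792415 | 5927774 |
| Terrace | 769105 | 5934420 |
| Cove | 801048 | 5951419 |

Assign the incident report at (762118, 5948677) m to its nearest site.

Squared distances to each site:
Basin: 224451397.000; Spur: 454582589.000; Gulch: 766613565.000; Bench: 1192210372.000; Knoll: 968033753.000; Hollow: 1354843618.000; Terrace: 252080218.000; Cove: 1523063464.000.
Minimum at Basin.

Basin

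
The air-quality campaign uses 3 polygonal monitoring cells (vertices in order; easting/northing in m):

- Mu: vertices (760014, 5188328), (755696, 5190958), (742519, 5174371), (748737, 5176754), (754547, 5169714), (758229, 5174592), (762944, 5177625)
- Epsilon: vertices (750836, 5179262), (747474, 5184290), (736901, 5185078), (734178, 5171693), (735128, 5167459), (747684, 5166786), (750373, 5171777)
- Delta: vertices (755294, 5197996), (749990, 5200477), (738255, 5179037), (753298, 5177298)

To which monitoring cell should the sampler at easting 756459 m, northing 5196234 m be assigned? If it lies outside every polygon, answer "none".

none

Cast a ray rightward from (756459, 5196234). For each polygon, the edges (by vertex number in listed order) whose endpoints lie on opposite sides of northing = 5196234, where each meets that height, and whether that is right or left of the point:
Mu: no edge straddles that height → 0 crossings.
Epsilon: no edge straddles that height → 0 crossings.
Delta: 2–3 at easting≈747667.6 (left), 4–1 at easting≈755124.1 (left) → 0 crossings.
All counts are even, so the point lies outside every listed polygon.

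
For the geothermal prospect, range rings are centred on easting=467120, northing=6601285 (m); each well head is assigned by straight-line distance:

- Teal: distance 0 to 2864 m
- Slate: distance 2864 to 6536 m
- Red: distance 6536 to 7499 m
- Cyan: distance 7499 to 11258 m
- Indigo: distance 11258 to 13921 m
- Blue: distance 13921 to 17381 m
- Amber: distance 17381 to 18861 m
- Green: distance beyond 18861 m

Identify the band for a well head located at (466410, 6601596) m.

Teal

Distance = √((466410−467120)² + (6601596−6601285)²) = √(504100.000 + 96721.000) = 775.126 m.
0 ≤ 775.126 < 2864 → Teal.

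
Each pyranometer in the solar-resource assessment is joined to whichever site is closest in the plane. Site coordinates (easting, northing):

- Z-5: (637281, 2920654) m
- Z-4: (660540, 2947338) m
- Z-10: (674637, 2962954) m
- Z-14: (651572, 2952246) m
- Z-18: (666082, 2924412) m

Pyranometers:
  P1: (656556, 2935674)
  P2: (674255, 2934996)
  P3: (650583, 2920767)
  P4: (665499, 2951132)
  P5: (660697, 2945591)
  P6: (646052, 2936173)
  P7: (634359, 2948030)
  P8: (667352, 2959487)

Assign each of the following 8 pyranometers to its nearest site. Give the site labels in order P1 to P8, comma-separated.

P1 → Z-4 (d²=151921152.00)
P2 → Z-18 (d²=178818985.00)
P3 → Z-5 (d²=176955973.00)
P4 → Z-4 (d²=38986117.00)
P5 → Z-4 (d²=3076658.00)
P6 → Z-14 (d²=288811729.00)
P7 → Z-14 (d²=314062025.00)
P8 → Z-10 (d²=65091314.00)

Z-4, Z-18, Z-5, Z-4, Z-4, Z-14, Z-14, Z-10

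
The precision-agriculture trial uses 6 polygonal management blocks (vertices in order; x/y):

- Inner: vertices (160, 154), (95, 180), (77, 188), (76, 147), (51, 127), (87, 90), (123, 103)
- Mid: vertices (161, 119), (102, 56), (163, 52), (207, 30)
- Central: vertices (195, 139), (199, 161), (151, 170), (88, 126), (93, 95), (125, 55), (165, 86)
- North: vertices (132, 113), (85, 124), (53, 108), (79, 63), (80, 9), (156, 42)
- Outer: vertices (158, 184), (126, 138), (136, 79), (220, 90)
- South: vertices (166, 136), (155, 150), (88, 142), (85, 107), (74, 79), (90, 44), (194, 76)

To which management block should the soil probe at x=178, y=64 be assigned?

Mid

Cast a ray rightward from (178, 64). For each polygon, the edges (by vertex number in listed order) whose endpoints lie on opposite sides of y = 64, where each meets that height, and whether that is right or left of the point:
Inner: no edge straddles that height → 0 crossings.
Mid: 1–2 at x≈109.5 (left), 4–1 at x≈189.4 (right) → 1 crossing.
Central: 5–6 at x≈117.8 (left), 6–7 at x≈136.6 (left) → 0 crossings.
North: 3–4 at x≈78.4 (left), 6–1 at x≈148.6 (left) → 0 crossings.
Outer: no edge straddles that height → 0 crossings.
South: 5–6 at x≈80.9 (left), 6–7 at x≈155.0 (left) → 0 crossings.
Only Mid has an odd count, so the point is inside Mid.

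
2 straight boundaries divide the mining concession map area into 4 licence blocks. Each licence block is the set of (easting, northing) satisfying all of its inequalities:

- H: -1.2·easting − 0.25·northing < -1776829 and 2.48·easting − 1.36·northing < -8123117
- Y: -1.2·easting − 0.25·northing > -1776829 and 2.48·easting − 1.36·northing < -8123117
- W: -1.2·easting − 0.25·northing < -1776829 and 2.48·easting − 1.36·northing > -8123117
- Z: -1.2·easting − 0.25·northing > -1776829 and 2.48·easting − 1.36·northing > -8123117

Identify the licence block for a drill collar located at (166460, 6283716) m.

-1.2·166460 − 0.25·6283716 = -1770681.000, which is > -1776829
2.48·166460 − 1.36·6283716 = -8133032.960, which is < -8123117
This sign pattern matches Y.

Y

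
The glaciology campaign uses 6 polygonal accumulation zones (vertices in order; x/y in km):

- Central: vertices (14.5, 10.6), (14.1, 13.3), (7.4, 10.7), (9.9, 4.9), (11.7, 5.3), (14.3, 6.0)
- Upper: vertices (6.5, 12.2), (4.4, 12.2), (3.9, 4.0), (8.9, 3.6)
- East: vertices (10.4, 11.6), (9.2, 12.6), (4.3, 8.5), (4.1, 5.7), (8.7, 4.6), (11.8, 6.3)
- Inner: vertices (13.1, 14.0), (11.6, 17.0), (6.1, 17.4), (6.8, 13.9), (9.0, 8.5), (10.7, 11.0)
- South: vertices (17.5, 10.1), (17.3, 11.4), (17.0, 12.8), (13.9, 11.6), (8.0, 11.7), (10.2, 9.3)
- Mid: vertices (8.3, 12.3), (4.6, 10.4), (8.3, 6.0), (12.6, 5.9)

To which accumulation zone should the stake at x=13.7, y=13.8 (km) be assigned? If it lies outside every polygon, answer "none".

Cast a ray rightward from (13.7, 13.8). For each polygon, the edges (by vertex number in listed order) whose endpoints lie on opposite sides of y = 13.8, where each meets that height, and whether that is right or left of the point:
Central: no edge straddles that height → 0 crossings.
Upper: no edge straddles that height → 0 crossings.
East: no edge straddles that height → 0 crossings.
Inner: 4–5 at x≈6.84 (left), 6–1 at x≈12.94 (left) → 0 crossings.
South: no edge straddles that height → 0 crossings.
Mid: no edge straddles that height → 0 crossings.
All counts are even, so the point lies outside every listed polygon.

none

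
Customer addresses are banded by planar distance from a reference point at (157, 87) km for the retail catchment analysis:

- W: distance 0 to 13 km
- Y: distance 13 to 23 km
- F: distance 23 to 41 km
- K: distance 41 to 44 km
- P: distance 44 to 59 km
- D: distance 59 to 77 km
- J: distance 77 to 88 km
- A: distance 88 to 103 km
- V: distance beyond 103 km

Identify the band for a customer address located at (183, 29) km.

D

Distance = √((183−157)² + (29−87)²) = √(676.000 + 3364.000) = 63.561 km.
59 ≤ 63.561 < 77 → D.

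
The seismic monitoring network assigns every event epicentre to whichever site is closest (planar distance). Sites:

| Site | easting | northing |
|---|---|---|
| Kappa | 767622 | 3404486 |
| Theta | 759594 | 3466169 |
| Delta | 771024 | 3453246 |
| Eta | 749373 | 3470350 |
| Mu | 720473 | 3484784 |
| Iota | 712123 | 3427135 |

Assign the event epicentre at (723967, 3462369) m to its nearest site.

Squared distances to each site:
Kappa: 5256200714.000; Theta: 1283723129.000; Delta: 2297590378.000; Eta: 709161197.000; Mu: 514640261.000; Iota: 1381715092.000.
Minimum at Mu.

Mu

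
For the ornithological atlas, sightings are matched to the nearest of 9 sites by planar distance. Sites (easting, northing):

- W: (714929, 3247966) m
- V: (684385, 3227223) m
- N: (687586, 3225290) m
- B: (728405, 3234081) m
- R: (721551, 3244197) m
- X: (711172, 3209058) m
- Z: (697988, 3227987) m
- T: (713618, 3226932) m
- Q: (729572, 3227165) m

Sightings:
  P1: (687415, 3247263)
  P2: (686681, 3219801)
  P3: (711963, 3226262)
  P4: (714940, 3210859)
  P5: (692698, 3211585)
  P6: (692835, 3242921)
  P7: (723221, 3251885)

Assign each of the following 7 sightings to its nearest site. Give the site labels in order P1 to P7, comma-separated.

V, N, T, X, N, Z, R

P1 → V (d²=410782500.00)
P2 → N (d²=30948146.00)
P3 → T (d²=3187925.00)
P4 → X (d²=17441425.00)
P5 → N (d²=213959569.00)
P6 → Z (d²=249577765.00)
P7 → R (d²=61894244.00)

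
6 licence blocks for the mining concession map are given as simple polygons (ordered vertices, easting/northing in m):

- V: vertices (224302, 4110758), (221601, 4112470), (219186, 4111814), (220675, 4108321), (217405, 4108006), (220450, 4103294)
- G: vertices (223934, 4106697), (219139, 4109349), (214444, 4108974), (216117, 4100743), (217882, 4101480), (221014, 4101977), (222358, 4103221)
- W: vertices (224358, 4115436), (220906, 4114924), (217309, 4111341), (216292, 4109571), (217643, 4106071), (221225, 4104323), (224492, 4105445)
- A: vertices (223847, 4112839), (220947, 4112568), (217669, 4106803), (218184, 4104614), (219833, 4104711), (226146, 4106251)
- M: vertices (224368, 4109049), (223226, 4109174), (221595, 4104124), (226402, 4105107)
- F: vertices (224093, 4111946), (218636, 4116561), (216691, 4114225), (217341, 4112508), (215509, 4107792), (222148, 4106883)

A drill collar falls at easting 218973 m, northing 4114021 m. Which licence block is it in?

Cast a ray rightward from (218973, 4114021). For each polygon, the edges (by vertex number in listed order) whose endpoints lie on opposite sides of northing = 4114021, where each meets that height, and whether that is right or left of the point:
V: no edge straddles that height → 0 crossings.
G: no edge straddles that height → 0 crossings.
W: 2–3 at easting≈219999.5 (right), 7–1 at easting≈224377.0 (right) → 2 crossings.
A: no edge straddles that height → 0 crossings.
M: no edge straddles that height → 0 crossings.
F: 1–2 at easting≈221639.4 (right), 3–4 at easting≈216768.2 (left) → 1 crossing.
Only F has an odd count, so the point is inside F.

F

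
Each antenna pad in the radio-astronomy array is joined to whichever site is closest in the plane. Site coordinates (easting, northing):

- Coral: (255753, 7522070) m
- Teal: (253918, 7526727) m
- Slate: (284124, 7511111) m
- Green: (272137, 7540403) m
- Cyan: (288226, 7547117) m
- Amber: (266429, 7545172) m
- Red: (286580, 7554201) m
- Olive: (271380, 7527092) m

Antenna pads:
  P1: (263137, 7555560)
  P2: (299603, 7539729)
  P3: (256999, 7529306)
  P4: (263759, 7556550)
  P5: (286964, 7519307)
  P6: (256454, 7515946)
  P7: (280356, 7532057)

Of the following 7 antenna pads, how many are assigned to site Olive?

1

P1 → Amber
P2 → Cyan
P3 → Teal
P4 → Amber
P5 → Slate
P6 → Coral
P7 → Olive
1 of the 7 goes to Olive.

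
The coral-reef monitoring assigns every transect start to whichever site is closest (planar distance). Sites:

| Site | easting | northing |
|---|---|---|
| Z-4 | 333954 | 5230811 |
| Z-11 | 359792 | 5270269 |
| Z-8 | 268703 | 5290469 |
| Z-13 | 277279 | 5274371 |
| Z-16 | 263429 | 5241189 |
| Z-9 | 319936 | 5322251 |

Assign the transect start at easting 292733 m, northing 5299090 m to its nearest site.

Squared distances to each site:
Z-4: 6361192682.000; Z-11: 5327559522.000; Z-8: 651762541.000; Z-13: 849855077.000; Z-16: 4211250217.000; Z-9: 1276435130.000.
Minimum at Z-8.

Z-8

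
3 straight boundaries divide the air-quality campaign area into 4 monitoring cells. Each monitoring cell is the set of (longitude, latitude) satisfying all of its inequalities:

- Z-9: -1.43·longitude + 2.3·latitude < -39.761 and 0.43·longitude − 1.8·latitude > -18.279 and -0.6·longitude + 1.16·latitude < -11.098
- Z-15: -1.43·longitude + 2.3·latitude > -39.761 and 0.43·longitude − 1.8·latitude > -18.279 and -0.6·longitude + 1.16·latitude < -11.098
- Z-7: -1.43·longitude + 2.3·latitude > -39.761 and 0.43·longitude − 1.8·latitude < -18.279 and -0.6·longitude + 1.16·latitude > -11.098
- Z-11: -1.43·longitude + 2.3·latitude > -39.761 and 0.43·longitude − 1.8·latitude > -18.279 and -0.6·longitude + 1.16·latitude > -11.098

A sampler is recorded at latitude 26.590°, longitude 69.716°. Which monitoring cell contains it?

-1.43·69.716 + 2.3·26.590 = -38.537, which is > -39.761
0.43·69.716 − 1.8·26.590 = -17.884, which is > -18.279
-0.6·69.716 + 1.16·26.590 = -10.985, which is > -11.098
This sign pattern matches Z-11.

Z-11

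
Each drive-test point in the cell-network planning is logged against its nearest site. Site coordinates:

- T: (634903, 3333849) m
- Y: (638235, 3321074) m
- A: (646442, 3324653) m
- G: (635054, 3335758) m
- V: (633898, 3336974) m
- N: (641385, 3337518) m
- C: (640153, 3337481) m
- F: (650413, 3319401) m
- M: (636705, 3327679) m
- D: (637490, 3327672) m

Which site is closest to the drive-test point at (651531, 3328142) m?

A

Squared distances to each site:
T: 309060233.000; Y: 226740240.000; A: 38071042.000; G: 329494985.000; V: 388926913.000; N: 190850692.000; C: 216675805.000; F: 77655005.000; M: 220024645.000; D: 197370581.000.
Minimum at A.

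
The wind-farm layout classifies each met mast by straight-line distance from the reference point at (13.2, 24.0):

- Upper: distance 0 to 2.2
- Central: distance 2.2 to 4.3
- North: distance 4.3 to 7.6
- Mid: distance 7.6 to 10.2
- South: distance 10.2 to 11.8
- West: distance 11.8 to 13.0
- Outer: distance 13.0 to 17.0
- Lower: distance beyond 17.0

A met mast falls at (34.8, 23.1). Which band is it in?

Lower

Distance = √((34.8−13.2)² + (23.1−24.0)²) = √(466.560 + 0.810) = 21.619.
17.0 ≤ 21.619 < ∞ → Lower.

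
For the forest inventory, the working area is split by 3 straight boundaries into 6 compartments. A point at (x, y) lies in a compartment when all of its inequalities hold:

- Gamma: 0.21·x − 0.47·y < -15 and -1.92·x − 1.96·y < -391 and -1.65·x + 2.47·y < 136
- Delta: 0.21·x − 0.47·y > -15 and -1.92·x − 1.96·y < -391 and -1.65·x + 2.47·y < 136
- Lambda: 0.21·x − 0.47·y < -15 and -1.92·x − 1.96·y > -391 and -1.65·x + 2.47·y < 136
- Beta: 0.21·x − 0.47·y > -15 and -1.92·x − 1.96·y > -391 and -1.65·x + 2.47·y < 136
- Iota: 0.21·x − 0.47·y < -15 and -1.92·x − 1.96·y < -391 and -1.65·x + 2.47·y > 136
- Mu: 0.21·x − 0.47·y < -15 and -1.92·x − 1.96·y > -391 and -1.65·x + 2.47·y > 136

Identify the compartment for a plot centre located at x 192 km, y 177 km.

Gamma

0.21·192 − 0.47·177 = -42.870, which is < -15
-1.92·192 − 1.96·177 = -715.560, which is < -391
-1.65·192 + 2.47·177 = 120.390, which is < 136
This sign pattern matches Gamma.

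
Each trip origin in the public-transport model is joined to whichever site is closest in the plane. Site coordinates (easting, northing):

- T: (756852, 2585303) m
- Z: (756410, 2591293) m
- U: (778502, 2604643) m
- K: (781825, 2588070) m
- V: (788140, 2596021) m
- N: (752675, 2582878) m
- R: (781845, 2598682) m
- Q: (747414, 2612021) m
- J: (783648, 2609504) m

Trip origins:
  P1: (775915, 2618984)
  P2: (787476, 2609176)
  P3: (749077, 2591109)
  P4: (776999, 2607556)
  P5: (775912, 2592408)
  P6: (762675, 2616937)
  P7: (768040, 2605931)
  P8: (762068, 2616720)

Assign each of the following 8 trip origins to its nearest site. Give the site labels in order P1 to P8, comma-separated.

P1 → J (d²=149669689.00)
P2 → J (d²=14761168.00)
P3 → Z (d²=53806745.00)
P4 → U (d²=10744578.00)
P5 → K (d²=53781813.00)
P6 → Q (d²=257065177.00)
P7 → U (d²=111112388.00)
P8 → Q (d²=236820317.00)

J, J, Z, U, K, Q, U, Q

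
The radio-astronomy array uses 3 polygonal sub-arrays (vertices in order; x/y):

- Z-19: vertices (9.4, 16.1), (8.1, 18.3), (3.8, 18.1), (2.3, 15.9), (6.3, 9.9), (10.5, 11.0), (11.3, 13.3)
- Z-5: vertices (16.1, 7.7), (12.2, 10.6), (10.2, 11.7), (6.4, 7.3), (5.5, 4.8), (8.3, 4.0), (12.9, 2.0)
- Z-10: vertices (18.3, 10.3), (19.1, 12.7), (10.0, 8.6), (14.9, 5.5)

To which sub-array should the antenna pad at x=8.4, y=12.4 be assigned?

Cast a ray rightward from (8.4, 12.4). For each polygon, the edges (by vertex number in listed order) whose endpoints lie on opposite sides of y = 12.4, where each meets that height, and whether that is right or left of the point:
Z-19: 4–5 at x≈4.63 (left), 6–7 at x≈10.99 (right) → 1 crossing.
Z-5: no edge straddles that height → 0 crossings.
Z-10: 1–2 at x≈19.00 (right), 2–3 at x≈18.43 (right) → 2 crossings.
Only Z-19 has an odd count, so the point is inside Z-19.

Z-19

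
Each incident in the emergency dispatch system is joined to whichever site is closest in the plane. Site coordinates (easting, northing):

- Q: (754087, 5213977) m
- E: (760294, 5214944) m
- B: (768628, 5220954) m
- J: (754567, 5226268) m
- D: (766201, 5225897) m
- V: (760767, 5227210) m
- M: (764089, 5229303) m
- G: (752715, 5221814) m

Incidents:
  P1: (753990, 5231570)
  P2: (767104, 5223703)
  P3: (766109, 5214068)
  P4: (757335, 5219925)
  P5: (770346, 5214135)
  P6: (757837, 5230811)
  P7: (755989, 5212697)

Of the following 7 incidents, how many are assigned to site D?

1

P1 → J
P2 → D
P3 → E
P4 → G
P5 → B
P6 → V
P7 → Q
1 of the 7 goes to D.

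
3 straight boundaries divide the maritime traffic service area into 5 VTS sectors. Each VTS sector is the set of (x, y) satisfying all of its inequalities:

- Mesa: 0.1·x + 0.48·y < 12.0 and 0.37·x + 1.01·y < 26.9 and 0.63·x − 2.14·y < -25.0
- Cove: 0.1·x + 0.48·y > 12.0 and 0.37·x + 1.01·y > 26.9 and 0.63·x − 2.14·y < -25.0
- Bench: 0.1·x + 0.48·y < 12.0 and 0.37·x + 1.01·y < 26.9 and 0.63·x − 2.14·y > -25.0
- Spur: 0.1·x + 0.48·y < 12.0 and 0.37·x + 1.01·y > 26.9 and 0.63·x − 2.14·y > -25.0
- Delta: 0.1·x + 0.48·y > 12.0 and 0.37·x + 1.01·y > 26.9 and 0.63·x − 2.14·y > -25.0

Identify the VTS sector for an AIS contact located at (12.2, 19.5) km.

Mesa

0.1·12.2 + 0.48·19.5 = 10.580, which is < 12.0
0.37·12.2 + 1.01·19.5 = 24.209, which is < 26.9
0.63·12.2 − 2.14·19.5 = -34.044, which is < -25.0
This sign pattern matches Mesa.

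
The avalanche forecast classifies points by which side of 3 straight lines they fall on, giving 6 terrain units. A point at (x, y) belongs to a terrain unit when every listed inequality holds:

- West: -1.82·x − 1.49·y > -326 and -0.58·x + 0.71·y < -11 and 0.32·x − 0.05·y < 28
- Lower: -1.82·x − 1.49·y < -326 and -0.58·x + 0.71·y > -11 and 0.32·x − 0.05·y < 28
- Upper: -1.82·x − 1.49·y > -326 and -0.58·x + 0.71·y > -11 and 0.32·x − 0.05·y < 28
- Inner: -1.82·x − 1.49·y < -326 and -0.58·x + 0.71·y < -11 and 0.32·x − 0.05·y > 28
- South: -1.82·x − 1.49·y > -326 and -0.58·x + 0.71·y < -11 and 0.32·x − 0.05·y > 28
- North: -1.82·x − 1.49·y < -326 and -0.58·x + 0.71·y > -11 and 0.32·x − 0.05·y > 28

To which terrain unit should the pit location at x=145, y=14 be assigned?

-1.82·145 − 1.49·14 = -284.760, which is > -326
-0.58·145 + 0.71·14 = -74.160, which is < -11
0.32·145 − 0.05·14 = 45.700, which is > 28
This sign pattern matches South.

South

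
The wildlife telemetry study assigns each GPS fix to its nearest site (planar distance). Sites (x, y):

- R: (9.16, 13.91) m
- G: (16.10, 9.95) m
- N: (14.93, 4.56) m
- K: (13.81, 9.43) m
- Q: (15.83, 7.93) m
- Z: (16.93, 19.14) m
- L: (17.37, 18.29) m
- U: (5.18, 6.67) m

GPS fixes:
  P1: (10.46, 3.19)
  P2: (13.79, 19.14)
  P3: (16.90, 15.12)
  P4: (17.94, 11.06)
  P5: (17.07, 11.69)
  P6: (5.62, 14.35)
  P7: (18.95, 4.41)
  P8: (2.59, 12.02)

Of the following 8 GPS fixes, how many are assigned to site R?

P1 → N
P2 → Z
P3 → L
P4 → G
P5 → G
P6 → R
P7 → N
P8 → U
1 of the 8 goes to R.

1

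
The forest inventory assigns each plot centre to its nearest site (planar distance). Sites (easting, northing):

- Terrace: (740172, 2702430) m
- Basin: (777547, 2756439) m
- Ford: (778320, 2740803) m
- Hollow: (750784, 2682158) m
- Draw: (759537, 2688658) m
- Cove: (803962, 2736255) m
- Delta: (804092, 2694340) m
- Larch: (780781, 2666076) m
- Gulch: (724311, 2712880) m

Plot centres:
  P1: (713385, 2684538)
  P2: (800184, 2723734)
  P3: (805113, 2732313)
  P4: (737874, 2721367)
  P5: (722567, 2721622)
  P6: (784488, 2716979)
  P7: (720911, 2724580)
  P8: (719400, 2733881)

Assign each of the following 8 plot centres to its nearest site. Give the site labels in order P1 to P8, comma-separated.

P1 → Gulch (d²=922646440.00)
P2 → Cove (d²=171048725.00)
P3 → Cove (d²=16864165.00)
P4 → Gulch (d²=255984138.00)
P5 → Gulch (d²=79464100.00)
P6 → Ford (d²=605627200.00)
P7 → Gulch (d²=148450000.00)
P8 → Gulch (d²=465159922.00)

Gulch, Cove, Cove, Gulch, Gulch, Ford, Gulch, Gulch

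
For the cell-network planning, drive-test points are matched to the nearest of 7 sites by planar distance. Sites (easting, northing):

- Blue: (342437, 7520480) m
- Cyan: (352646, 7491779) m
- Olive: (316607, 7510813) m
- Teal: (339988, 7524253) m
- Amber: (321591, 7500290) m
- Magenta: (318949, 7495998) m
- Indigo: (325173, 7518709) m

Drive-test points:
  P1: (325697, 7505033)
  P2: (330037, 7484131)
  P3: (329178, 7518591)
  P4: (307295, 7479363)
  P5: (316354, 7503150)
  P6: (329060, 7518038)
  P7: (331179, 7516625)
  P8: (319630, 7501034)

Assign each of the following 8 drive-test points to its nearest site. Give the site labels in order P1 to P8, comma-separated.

P1 → Amber (d²=39355285.00)
P2 → Magenta (d²=263769433.00)
P3 → Indigo (d²=16053949.00)
P4 → Magenta (d²=412538941.00)
P5 → Amber (d²=35605769.00)
P6 → Indigo (d²=15559010.00)
P7 → Indigo (d²=40415092.00)
P8 → Amber (d²=4399057.00)

Amber, Magenta, Indigo, Magenta, Amber, Indigo, Indigo, Amber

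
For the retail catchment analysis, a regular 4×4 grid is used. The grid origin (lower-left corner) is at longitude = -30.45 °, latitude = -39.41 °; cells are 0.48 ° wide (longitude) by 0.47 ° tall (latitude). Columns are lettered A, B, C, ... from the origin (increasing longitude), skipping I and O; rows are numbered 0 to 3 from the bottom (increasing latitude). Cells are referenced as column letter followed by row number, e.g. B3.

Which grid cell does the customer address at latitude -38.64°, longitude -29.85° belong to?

Column index: ⌊(-29.85 − -30.45) / 0.48⌋ = ⌊1.250⌋ = 1 → column B
Row offset from origin: ⌊(-38.64 − -39.41) / 0.47⌋ = ⌊1.638⌋ = 1 → row 1

B1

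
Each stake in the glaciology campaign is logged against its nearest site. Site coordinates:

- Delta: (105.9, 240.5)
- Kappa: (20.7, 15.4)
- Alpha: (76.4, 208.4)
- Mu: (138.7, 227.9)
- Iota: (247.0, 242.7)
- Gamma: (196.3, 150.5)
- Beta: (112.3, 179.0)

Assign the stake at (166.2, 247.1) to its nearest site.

Squared distances to each site:
Delta: 3679.650; Kappa: 74855.140; Alpha: 9561.730; Mu: 1124.890; Iota: 6548.000; Gamma: 10237.570; Beta: 7542.820.
Minimum at Mu.

Mu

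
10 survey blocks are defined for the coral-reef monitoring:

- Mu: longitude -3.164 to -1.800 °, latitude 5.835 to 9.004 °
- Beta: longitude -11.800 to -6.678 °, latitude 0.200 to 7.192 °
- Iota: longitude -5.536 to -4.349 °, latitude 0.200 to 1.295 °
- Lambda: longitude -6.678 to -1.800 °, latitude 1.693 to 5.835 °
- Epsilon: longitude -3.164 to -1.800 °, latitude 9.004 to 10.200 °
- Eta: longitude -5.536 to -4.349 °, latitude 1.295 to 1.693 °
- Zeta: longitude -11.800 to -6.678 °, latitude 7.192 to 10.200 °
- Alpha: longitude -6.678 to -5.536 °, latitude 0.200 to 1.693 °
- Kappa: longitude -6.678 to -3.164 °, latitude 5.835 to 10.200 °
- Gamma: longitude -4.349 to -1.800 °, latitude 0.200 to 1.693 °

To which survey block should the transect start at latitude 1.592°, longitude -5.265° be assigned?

The point has longitude = -5.265 and latitude = 1.592.
Only Eta satisfies -5.536 ≤ longitude ≤ -4.349 and 1.295 ≤ latitude ≤ 1.693.

Eta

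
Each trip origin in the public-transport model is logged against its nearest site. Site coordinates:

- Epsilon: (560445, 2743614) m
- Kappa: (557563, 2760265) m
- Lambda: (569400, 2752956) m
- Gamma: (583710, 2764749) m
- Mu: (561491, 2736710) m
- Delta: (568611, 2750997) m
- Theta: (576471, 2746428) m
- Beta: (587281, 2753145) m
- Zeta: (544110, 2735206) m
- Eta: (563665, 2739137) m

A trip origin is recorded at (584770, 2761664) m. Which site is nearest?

Squared distances to each site:
Epsilon: 917508125.000; Kappa: 742178050.000; Lambda: 312066164.000; Gamma: 10640825.000; Mu: 1164613957.000; Delta: 374898170.000; Theta: 301009097.000; Beta: 78878482.000; Zeta: 2353261364.000; Eta: 952886754.000.
Minimum at Gamma.

Gamma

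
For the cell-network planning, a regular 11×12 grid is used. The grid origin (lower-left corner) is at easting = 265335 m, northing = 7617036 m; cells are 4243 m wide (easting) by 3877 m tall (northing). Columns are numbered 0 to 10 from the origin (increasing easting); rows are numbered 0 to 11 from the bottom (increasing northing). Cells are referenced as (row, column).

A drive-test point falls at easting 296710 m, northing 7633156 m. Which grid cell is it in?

(4, 7)

Column index: ⌊(296710 − 265335) / 4243⌋ = ⌊7.395⌋ = 7
Row offset from origin: ⌊(7633156 − 7617036) / 3877⌋ = ⌊4.158⌋ = 4 → row 4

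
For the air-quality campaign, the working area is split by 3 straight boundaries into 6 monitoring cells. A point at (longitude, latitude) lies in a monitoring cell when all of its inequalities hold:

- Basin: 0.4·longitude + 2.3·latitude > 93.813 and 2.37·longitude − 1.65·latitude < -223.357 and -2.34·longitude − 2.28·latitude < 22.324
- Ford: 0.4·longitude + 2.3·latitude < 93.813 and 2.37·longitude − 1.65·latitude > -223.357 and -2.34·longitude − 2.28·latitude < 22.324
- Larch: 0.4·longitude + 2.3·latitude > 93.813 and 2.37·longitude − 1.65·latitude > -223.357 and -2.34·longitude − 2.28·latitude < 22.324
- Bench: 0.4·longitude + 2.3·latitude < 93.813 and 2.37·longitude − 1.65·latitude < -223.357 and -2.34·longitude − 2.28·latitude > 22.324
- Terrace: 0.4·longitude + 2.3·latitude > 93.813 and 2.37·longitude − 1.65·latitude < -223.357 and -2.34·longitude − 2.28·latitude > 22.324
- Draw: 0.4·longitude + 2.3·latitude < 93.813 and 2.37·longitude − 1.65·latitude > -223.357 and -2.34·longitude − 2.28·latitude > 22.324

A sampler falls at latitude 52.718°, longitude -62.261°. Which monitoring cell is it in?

0.4·-62.261 + 2.3·52.718 = 96.347, which is > 93.813
2.37·-62.261 − 1.65·52.718 = -234.543, which is < -223.357
-2.34·-62.261 − 2.28·52.718 = 25.494, which is > 22.324
This sign pattern matches Terrace.

Terrace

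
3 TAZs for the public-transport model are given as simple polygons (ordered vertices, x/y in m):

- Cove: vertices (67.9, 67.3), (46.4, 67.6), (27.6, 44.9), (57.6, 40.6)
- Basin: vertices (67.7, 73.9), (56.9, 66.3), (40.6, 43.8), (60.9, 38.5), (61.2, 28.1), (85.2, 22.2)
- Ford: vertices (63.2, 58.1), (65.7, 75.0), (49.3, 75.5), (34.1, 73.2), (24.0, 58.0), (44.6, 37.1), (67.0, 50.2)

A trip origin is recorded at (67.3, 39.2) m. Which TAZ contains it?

Cast a ray rightward from (67.3, 39.2). For each polygon, the edges (by vertex number in listed order) whose endpoints lie on opposite sides of y = 39.2, where each meets that height, and whether that is right or left of the point:
Cove: no edge straddles that height → 0 crossings.
Basin: 3–4 at x≈58.22 (left), 6–1 at x≈79.45 (right) → 1 crossing.
Ford: 5–6 at x≈42.53 (left), 6–7 at x≈48.19 (left) → 0 crossings.
Only Basin has an odd count, so the point is inside Basin.

Basin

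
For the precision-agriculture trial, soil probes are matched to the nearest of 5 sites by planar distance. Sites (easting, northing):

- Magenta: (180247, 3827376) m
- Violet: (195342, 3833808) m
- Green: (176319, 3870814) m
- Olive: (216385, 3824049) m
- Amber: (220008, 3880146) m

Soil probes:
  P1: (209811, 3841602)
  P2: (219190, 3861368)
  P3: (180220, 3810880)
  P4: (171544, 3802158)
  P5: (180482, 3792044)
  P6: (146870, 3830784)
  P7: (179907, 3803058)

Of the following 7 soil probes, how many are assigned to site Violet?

P1 → Violet
P2 → Amber
P3 → Magenta
P4 → Magenta
P5 → Magenta
P6 → Magenta
P7 → Magenta
1 of the 7 goes to Violet.

1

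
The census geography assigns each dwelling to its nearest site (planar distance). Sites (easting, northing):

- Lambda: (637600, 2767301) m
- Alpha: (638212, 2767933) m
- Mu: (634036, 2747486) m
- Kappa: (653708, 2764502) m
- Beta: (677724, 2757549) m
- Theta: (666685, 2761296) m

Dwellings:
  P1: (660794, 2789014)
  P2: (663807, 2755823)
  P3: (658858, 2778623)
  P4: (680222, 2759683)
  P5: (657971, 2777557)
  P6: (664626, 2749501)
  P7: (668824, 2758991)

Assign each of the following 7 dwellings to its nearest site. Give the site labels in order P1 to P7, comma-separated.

Kappa, Theta, Kappa, Beta, Kappa, Theta, Theta

P1 → Kappa (d²=651049540.00)
P2 → Theta (d²=38236613.00)
P3 → Kappa (d²=225925141.00)
P4 → Beta (d²=10793960.00)
P5 → Kappa (d²=188606194.00)
P6 → Theta (d²=143361506.00)
P7 → Theta (d²=9888346.00)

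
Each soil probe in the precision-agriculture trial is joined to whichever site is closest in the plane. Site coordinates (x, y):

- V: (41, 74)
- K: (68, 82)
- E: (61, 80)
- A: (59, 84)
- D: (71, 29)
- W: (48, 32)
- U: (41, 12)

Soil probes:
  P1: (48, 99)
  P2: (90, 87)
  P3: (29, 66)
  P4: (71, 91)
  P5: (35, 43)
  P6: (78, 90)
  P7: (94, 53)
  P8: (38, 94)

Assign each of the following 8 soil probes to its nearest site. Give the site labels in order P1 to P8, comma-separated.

A, K, V, K, W, K, D, V

P1 → A (d²=346.00)
P2 → K (d²=509.00)
P3 → V (d²=208.00)
P4 → K (d²=90.00)
P5 → W (d²=290.00)
P6 → K (d²=164.00)
P7 → D (d²=1105.00)
P8 → V (d²=409.00)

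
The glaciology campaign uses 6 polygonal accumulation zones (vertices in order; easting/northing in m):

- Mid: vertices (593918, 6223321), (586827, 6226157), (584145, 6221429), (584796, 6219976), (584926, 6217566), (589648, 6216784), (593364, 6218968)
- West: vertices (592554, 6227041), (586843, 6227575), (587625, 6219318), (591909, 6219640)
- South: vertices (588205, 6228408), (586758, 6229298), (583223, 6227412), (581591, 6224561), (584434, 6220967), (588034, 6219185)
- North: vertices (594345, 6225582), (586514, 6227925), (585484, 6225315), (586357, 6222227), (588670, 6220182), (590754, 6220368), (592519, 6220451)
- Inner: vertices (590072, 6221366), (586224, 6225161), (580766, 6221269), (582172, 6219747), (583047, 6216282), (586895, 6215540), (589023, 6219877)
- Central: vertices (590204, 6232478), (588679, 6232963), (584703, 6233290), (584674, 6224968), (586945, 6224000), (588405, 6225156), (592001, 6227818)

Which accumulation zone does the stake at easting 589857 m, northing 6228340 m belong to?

Central

Cast a ray rightward from (589857, 6228340). For each polygon, the edges (by vertex number in listed order) whose endpoints lie on opposite sides of northing = 6228340, where each meets that height, and whether that is right or left of the point:
Mid: no edge straddles that height → 0 crossings.
West: no edge straddles that height → 0 crossings.
South: 2–3 at easting≈584962.4 (left), 6–1 at easting≈588203.7 (left) → 0 crossings.
North: no edge straddles that height → 0 crossings.
Inner: no edge straddles that height → 0 crossings.
Central: 3–4 at easting≈584685.8 (left), 7–1 at easting≈591799.7 (right) → 1 crossing.
Only Central has an odd count, so the point is inside Central.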